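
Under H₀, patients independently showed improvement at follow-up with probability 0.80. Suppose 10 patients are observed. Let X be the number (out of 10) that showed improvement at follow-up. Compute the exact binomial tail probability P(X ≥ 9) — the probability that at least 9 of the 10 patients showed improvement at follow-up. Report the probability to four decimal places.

X ~ Binomial(n=10, p=0.80).
P(X ≥ 9) = C(10,9)·0.80^9·0.20^1 + C(10,10)·0.80^10·0.20^0.
= 0.268435 + 0.107374 = 0.3758.

P = 0.3758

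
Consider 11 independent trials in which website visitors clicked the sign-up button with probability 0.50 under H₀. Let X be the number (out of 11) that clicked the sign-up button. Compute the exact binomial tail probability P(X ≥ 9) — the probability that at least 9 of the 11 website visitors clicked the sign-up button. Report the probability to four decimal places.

P = 0.0327

X ~ Binomial(n=11, p=0.50).
P(X ≥ 9) = C(11,9)·0.50^9·0.50^2 + C(11,10)·0.50^10·0.50^1 + C(11,11)·0.50^11·0.50^0.
= 0.026855 + 0.005371 + 0.000488 = 0.0327.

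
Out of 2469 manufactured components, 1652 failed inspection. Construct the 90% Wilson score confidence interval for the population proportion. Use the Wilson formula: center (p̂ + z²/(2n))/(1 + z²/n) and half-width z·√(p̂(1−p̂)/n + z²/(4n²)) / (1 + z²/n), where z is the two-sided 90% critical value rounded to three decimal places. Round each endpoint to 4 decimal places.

(0.6533, 0.6845)

p̂ = 1652/2469 = 0.66910; z = 1.645, so z² = 2.706025.
1 + z²/n = 1.001096.
Center = (0.66910 + 0.000548)/1.001096 = 0.66891.
Radicand: p̂(1−p̂)/n + z²/(4n²) = 0.000089674 + 0.000000111 = 0.000089785.
Half-width = 1.645·√0.000089785/1.001096 = 0.01557.
CI: 0.66891 ± 0.01557 = (0.6533, 0.6845).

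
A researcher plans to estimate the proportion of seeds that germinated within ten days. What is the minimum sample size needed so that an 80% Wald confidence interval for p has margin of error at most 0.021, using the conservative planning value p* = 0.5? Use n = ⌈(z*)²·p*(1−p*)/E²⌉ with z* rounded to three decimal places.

n = 932

The 80% critical value is z* = 1.282.
p*(1−p*) = 0.2500.
Required n before rounding: 1.643524 × 0.2500 / 0.021² = 931.703.
Rounding up, n = 932.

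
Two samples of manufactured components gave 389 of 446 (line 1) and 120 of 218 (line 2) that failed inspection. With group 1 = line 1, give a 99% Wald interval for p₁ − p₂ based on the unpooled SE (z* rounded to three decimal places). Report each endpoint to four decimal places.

(0.2259, 0.4176)

p̂₁ = 0.87220, p̂₂ = 0.55046, so the observed difference is 0.32174.
Unpooled SE = √(p̂₁(1−p̂₁)/n₁ + p̂₂(1−p̂₂)/n₂) = √(0.000249931 + 0.001135110) = 0.037216.
The 99% critical value is z* = 2.576. Margin of error = 0.09587.
Interval: 0.32174 ± 0.09587 → (0.2259, 0.4176).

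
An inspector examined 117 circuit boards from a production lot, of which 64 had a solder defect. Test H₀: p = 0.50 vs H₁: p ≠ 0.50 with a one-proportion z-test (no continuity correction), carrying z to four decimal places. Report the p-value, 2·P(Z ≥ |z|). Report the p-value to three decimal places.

The sample proportion is 64/117 = 0.54701.
Null standard error: √(0.50·0.50/117) = √0.002136752 = 0.046225.
z = (p̂ − p₀)/SE = (64/117 − 0.50)/0.046225 ≈ 1.0170.
p-value = 2·P(Z ≥ |z|) with z = 1.0170 → 0.309.

p-value = 0.309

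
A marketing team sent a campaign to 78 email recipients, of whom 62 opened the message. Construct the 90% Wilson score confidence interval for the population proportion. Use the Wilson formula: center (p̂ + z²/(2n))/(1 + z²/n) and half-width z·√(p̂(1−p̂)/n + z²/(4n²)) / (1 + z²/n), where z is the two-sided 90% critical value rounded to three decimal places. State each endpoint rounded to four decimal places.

p̂ = 62/78 = 0.79487; z = 1.645, so z² = 2.706025.
Denominator 1 + z²/n = 1 + 2.706025/78 = 1.034693.
Center = (0.79487 + 0.017346)/1.034693 = 0.78498.
Radicand: p̂(1−p̂)/n + z²/(4n²) = 0.002090393 + 0.000111194 = 0.002201587.
Half-width = z·√(radicand)/denom = 1.645·0.046921/1.034693 = 0.07460.
Interval: 0.78498 ± 0.07460 → (0.7104, 0.8596).

(0.7104, 0.8596)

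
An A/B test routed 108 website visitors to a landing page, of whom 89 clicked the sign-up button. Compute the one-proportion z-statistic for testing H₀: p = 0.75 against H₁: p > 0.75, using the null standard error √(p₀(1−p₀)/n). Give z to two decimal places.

Sample proportion p̂ = 89/108 = 0.82407.
SE₀ = √(0.75·0.25/108) = 0.041667.
z = (p̂ − p₀)/SE = (0.82407 − 0.75)/0.041667 = 1.78.

z = 1.78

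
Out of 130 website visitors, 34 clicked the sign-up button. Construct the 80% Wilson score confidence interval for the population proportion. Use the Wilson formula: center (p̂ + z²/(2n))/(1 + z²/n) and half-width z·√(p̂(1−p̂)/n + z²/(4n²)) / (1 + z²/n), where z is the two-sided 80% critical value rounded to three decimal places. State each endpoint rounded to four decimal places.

(0.2153, 0.3137)

Here p̂ = 34/130 = 0.26154 and z = 1.282 (z² = 1.643524).
1 + z²/n = 1.012642.
Adjusted center: (0.26154 + z²/(2n))/1.012642 = 0.26452.
Radicand: p̂(1−p̂)/n + z²/(4n²) = 0.001485662 + 0.000024312 = 0.001509974.
Half-width = 1.282·√0.001509974/1.012642 = 0.04919.
So the interval runs from 0.2153 to 0.3137.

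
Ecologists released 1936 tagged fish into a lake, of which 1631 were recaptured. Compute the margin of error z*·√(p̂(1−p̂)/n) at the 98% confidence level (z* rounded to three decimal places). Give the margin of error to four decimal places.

p̂ = 1631/1936 = 0.84246.
Standard error of p̂: √(0.132722/1936) = √0.000068555 = 0.008280.
The 98% critical value is z* = 2.326.
Margin of error = z*·SE = 2.326 × 0.008280 = 0.0193.

ME = 0.0193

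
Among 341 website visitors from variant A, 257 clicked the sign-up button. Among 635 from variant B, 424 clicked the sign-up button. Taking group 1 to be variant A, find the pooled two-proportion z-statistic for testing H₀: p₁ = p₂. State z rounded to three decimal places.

z = 2.788

p̂₁ = 257/341 = 0.75367, p̂₂ = 424/635 = 0.66772.
Pooling: p̂ = 681/976 = 0.69775.
SE = √[p̂(1−p̂)(1/n₁+1/n₂)] = √[0.69775·0.30225·(1/341+1/635)] ≈ 0.030832.
z = 0.08595/0.030832 = 2.788.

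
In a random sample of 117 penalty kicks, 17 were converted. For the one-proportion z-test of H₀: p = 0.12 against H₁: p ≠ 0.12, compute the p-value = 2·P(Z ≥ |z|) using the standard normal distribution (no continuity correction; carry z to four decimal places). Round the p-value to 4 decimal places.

The sample proportion is 17/117 = 0.14530.
SE₀ = √(0.12·0.88/117) = 0.030043.
z = (p̂ − p₀)/SE = (17/117 − 0.12)/0.030043 ≈ 0.8421.
p-value = 2·P(Z ≥ |z|) with z = 0.8421 → 0.3997.

p-value = 0.3997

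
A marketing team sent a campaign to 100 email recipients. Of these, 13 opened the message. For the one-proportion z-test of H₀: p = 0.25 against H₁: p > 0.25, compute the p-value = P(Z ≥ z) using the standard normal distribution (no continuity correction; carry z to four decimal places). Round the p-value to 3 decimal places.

p̂ = 13/100 = 0.13000.
SE₀ = √(0.25·0.75/100) = 0.043301.
z = (p̂ − p₀)/SE = (13/100 − 0.25)/0.043301 ≈ -2.7713.
From the standard normal, P(Z ≥ z) = 0.997.

p-value = 0.997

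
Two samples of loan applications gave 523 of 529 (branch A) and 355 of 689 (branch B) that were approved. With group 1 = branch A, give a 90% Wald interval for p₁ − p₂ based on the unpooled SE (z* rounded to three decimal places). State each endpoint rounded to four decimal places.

(0.4412, 0.5056)

p̂₁ = 0.98866, p̂₂ = 0.51524, so the observed difference is 0.47342.
Unpooled SE = √(p̂₁(1−p̂₁)/n₁ + p̂₂(1−p̂₂)/n₂) = √(0.000021198 + 0.000362508) = 0.019588.
For 90% confidence, z* = 1.645. Margin = 1.645·0.019588 = 0.03222.
CI: 0.47342 ± 0.03222 = (0.4412, 0.5056).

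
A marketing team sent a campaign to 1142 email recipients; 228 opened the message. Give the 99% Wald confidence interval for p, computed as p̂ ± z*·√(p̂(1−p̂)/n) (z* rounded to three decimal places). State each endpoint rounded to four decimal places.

(0.1692, 0.2301)

p̂ = 228/1142 = 0.19965.
Standard error of p̂: √(0.159790/1142) = √0.000139921 = 0.011829.
For 99% confidence, z* = 2.576.
Margin = 2.576·0.011829 = 0.03047.
So the interval runs from 0.1692 to 0.2301.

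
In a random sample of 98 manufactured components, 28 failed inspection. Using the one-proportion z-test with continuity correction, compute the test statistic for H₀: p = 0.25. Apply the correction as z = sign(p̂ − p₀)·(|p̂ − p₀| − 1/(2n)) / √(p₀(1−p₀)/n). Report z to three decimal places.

z = 0.700

p̂ = 28/98 = 0.28571. p̂ − p₀ = 0.035714.
Continuity correction 1/(2n) = 1/196 = 0.005102.
Corrected numerator: |0.035714| − 0.005102 = 0.030612.
Null standard error: √(0.25·0.75/98) = √0.001913265 = 0.043741.
z = (+)0.030612/0.043741 = 0.700.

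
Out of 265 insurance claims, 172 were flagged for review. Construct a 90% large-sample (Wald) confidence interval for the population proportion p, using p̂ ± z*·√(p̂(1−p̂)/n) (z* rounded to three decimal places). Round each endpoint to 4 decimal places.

(0.6008, 0.6973)

With x = 172 successes in n = 265, p̂ = 0.64906.
SE = √(p̂(1−p̂)/n) = √(0.227782/265) = 0.029318.
For 90% confidence, z* = 1.645.
Margin of error: 1.645 × 0.029318 = 0.04823.
CI: 0.64906 ± 0.04823 = (0.6008, 0.6973).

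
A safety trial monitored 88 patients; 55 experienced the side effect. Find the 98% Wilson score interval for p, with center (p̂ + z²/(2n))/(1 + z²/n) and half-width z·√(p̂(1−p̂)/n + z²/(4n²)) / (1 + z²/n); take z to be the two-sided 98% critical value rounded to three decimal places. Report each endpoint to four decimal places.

Here p̂ = 55/88 = 0.62500 and z = 2.326 (z² = 5.410276).
Denominator 1 + z²/n = 1 + 5.410276/88 = 1.061480.
Adjusted center: (0.62500 + z²/(2n))/1.061480 = 0.61776.
Radicand: p̂(1−p̂)/n + z²/(4n²) = 0.002663352 + 0.000174660 = 0.002838012.
Half-width = 2.326·√0.002838012/1.061480 = 0.11674.
So the interval runs from 0.5010 to 0.7345.

(0.5010, 0.7345)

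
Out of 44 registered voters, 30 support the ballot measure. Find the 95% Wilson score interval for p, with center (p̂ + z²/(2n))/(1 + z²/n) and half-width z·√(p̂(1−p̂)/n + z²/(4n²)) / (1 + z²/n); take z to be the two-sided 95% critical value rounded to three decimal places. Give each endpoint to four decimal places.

(0.5344, 0.8000)

Here p̂ = 30/44 = 0.68182 and z = 1.960 (z² = 3.841600).
1 + z²/n = 1.087309.
Center = (0.68182 + 0.043655)/1.087309 = 0.66722.
Radicand: p̂(1−p̂)/n + z²/(4n²) = 0.004930503 + 0.000496074 = 0.005426577.
Half-width = z·√(radicand)/denom = 1.960·0.073665/1.087309 = 0.13279.
Interval: 0.66722 ± 0.13279 → (0.5344, 0.8000).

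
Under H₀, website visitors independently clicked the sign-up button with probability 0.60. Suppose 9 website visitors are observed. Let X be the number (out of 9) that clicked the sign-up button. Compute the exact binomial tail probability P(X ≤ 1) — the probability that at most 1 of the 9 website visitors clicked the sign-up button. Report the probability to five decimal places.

P = 0.00380

X is binomial with n = 9 and p = 0.60.
P(X ≤ 1) = C(9,0)·0.60^0·0.40^9 + C(9,1)·0.60^1·0.40^8.
= 0.000262 + 0.003539 = 0.00380.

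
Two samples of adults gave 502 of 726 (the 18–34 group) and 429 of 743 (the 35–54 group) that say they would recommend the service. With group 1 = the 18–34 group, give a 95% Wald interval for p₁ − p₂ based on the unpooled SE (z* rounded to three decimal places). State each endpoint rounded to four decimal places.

(0.0652, 0.1630)

p̂₁ = 502/726 = 0.69146, p̂₂ = 429/743 = 0.57739; p̂₁ − p̂₂ = 0.11407.
SE = √(0.000293861 + 0.000328413) = √0.000622274 = 0.024945.
For 95% confidence, z* = 1.960. Margin of error = 0.04889.
So the interval runs from 0.0652 to 0.1630.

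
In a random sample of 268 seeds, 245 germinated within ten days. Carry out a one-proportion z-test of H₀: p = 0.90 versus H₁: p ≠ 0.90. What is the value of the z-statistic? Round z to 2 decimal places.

z = 0.77

p̂ = 245/268 = 0.91418.
Null standard error: √(0.90·0.10/268) = √0.000335821 = 0.018325.
Test statistic: z = 0.01418/0.018325 = 0.77.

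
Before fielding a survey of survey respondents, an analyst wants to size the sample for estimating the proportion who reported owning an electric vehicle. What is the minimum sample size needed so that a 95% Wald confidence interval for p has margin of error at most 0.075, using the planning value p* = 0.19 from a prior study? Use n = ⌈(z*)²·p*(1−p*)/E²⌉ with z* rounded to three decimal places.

For 95% confidence, z* = 1.960.
p*(1−p*) = 0.1539.
Required n before rounding: 3.841600 × 0.1539 / 0.075² = 105.106.
Rounding up, n = 106.

n = 106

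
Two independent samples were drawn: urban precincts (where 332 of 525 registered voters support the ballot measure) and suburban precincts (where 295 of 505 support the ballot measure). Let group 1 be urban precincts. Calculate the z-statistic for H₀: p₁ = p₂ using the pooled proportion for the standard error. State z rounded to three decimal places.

p̂₁ = 332/525 = 0.63238, p̂₂ = 295/505 = 0.58416.
Pooled p̂ = (332+295)/(525+505) = 627/1030 = 0.60874.
Pooled SE = √[0.2381761·0.00388496] ≈ 0.030419.
z = 0.04822/0.030419 = 1.585.

z = 1.585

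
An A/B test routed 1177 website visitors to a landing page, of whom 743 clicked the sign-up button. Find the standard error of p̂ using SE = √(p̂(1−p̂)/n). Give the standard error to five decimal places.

SE = 0.01406

p̂ = 743/1177 = 0.63127.
p̂(1−p̂) = 0.232768.
Dividing by n and taking the root: √0.000197764 = 0.01406.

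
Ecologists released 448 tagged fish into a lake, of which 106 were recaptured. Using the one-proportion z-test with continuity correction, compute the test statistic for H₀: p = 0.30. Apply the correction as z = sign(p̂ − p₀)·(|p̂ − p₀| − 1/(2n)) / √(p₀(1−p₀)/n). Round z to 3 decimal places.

The sample proportion is 106/448 = 0.23661. p̂ − p₀ = -0.063393.
Continuity correction 1/(2n) = 1/896 = 0.001116.
Corrected numerator: |-0.063393| − 0.001116 = 0.062277.
SE₀ = √(0.30·0.70/448) = 0.021651.
z = −0.062277/0.021651 = -2.876.

z = -2.876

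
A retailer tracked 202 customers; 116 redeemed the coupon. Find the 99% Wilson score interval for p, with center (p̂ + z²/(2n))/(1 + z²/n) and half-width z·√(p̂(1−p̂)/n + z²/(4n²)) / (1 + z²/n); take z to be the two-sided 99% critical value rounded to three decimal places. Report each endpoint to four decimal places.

Here p̂ = 116/202 = 0.57426 and z = 2.576 (z² = 6.635776).
1 + z²/n = 1.032850.
Center = (0.57426 + 0.016425)/1.032850 = 0.57190.
Radicand: p̂(1−p̂)/n + z²/(4n²) = 0.001210326 + 0.000040656 = 0.001250982.
Half-width = 2.576·√0.001250982/1.032850 = 0.08821.
CI: 0.57190 ± 0.08821 = (0.4837, 0.6601).

(0.4837, 0.6601)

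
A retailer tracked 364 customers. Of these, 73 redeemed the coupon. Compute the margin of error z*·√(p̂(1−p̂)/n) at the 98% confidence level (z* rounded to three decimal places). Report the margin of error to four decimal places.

The sample proportion is 73/364 = 0.20055.
Standard error of p̂: √(0.160329/364) = √0.000440465 = 0.020987.
The 98% critical value is z* = 2.326.
Margin of error = z*·SE = 2.326 × 0.020987 = 0.0488.

ME = 0.0488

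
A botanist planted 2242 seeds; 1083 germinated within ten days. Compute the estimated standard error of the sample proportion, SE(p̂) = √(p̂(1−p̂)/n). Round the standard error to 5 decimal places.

The sample proportion is 1083/2242 = 0.48305.
p̂(1−p̂) = 0.249713.
SE = √(0.249713/2242) = 0.01055.

SE = 0.01055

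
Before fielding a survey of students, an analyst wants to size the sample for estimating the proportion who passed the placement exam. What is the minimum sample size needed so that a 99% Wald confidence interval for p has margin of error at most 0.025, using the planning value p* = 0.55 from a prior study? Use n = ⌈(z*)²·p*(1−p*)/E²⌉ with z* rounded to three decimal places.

The 99% critical value is z* = 2.576.
p*(1−p*) = 0.2475.
Required n before rounding: 6.635776 × 0.2475 / 0.025² = 2627.767.
Rounding up, n = 2628.

n = 2628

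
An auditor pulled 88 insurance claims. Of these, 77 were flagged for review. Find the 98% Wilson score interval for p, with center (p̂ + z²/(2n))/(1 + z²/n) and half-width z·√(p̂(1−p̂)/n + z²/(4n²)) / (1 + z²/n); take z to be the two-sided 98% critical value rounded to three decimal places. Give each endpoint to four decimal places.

Here p̂ = 77/88 = 0.87500 and z = 2.326 (z² = 5.410276).
1 + z²/n = 1.061480.
Center = (0.87500 + 0.030740)/1.061480 = 0.85328.
Radicand: p̂(1−p̂)/n + z²/(4n²) = 0.001242898 + 0.000174660 = 0.001417558.
Half-width = 2.326·√0.001417558/1.061480 = 0.08250.
CI: 0.85328 ± 0.08250 = (0.7708, 0.9358).

(0.7708, 0.9358)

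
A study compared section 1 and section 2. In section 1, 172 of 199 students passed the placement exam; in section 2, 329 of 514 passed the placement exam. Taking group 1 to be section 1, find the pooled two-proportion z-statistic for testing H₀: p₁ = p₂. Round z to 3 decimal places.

z = 5.876

p̂₁ = 172/199 = 0.86432, p̂₂ = 329/514 = 0.64008.
Pooled p̂ = (172+329)/(199+514) = 501/713 = 0.70266.
SE = √[p̂(1−p̂)(1/n₁+1/n₂)] = √[0.70266·0.29734·(1/199+1/514)] ≈ 0.038162.
z = 0.22424/0.038162 = 5.876.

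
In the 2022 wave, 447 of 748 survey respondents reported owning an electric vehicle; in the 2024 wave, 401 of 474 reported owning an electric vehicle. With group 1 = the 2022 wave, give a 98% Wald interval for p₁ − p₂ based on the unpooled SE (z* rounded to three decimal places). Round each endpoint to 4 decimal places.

(-0.3052, -0.1916)

p̂₁ = 0.59759, p̂₂ = 0.84599, so the observed difference is -0.24840.
Unpooled SE = √(p̂₁(1−p̂₁)/n₁ + p̂₂(1−p̂₂)/n₂) = √(0.000321491 + 0.000274873) = 0.024421.
The 98% critical value is z* = 2.326. Margin = 2.326·0.024421 = 0.05680.
So the interval runs from -0.3052 to -0.1916.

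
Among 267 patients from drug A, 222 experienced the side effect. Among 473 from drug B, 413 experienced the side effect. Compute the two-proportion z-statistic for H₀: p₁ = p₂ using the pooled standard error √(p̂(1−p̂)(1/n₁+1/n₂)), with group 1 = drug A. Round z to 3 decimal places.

z = -1.561

p̂₁ = 222/267 = 0.83146, p̂₂ = 413/473 = 0.87315.
Pooled p̂ = (222+413)/(267+473) = 635/740 = 0.85811.
SE = √[p̂(1−p̂)(1/n₁+1/n₂)] = √[0.85811·0.14189·(1/267+1/473)] ≈ 0.026710.
z = (p̂₁ − p̂₂)/SE = (0.83146 − 0.87315)/0.026710 = -0.04169/0.026710 = -1.561.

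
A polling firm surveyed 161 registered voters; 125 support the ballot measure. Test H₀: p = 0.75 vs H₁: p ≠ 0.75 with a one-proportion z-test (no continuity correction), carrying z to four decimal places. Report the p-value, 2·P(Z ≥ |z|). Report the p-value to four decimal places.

p-value = 0.4392

The sample proportion is 125/161 = 0.77640.
Null standard error: √(0.75·0.25/161) = √0.001164596 = 0.034126.
Test statistic (full precision, shown to 4 dp): z = (125/161 − 0.75)/SE₀ ≈ 0.7735.
p-value = 2·P(Z ≥ |z|) with z = 0.7735 → 0.4392.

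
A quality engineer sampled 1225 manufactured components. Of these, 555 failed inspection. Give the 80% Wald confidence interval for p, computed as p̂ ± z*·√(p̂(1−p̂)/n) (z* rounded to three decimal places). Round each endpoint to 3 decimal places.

(0.435, 0.471)

The sample proportion is 555/1225 = 0.45306.
Standard error of p̂: √(0.247797/1225) = √0.000202283 = 0.014223.
For 80% confidence, z* = 1.282.
Margin = 1.282·0.014223 = 0.01823.
So the interval runs from 0.435 to 0.471.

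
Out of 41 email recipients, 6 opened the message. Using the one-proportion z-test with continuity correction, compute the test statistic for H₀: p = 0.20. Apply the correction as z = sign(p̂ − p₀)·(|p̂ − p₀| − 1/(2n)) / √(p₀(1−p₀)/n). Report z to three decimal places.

z = -0.664

With x = 6 successes in n = 41, p̂ = 0.14634. p̂ − p₀ = -0.053659.
Continuity correction 1/(2n) = 1/82 = 0.012195.
Corrected numerator: |-0.053659| − 0.012195 = 0.041464.
Under H₀, SE = √(p₀(1−p₀)/n) = √(0.20·0.80/41) = √0.003902439 = 0.062470.
z = (−)0.041464/0.062470 = -0.664.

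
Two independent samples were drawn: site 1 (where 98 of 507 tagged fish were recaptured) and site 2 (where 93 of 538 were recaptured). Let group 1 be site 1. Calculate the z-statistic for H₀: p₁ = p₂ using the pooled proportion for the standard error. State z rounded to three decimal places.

p̂₁ = 98/507 = 0.19329, p̂₂ = 93/538 = 0.17286.
Pooled p̂ = (98+93)/(507+538) = 191/1045 = 0.18278.
SE = √[p̂(1−p̂)(1/n₁+1/n₂)] = √[0.18278·0.81722·(1/507+1/538)] ≈ 0.023922.
z = (p̂₁ − p̂₂)/SE = (0.19329 − 0.17286)/0.023922 = 0.02043/0.023922 = 0.854.

z = 0.854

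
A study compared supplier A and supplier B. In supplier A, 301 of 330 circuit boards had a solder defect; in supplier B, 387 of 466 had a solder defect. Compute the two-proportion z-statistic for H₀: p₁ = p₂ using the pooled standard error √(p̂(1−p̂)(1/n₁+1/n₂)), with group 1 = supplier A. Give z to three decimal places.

p̂₁ = 301/330 = 0.91212, p̂₂ = 387/466 = 0.83047.
Pooled p̂ = (301+387)/(330+466) = 688/796 = 0.86432.
SE = √[p̂(1−p̂)(1/n₁+1/n₂)] = √[0.86432·0.13568·(1/330+1/466)] ≈ 0.024638.
z = (p̂₁ − p̂₂)/SE = (0.91212 − 0.83047)/0.024638 = 0.08165/0.024638 = 3.314.

z = 3.314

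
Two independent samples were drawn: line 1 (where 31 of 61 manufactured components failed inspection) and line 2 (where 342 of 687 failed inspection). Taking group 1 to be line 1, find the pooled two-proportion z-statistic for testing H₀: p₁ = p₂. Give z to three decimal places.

z = 0.155

p̂₁ = 31/61 = 0.50820, p̂₂ = 342/687 = 0.49782.
Pooling: p̂ = 373/748 = 0.49866.
SE = √[p̂(1−p̂)(1/n₁+1/n₂)] = √[0.49866·0.50134·(1/61+1/687)] ≈ 0.066800.
z = (p̂₁ − p̂₂)/SE = (0.50820 − 0.49782)/0.066800 = 0.01038/0.066800 = 0.155.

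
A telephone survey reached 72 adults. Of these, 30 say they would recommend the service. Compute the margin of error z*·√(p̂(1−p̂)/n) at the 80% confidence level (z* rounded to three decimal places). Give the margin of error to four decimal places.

With x = 30 successes in n = 72, p̂ = 0.41667.
Standard error of p̂: √(0.243056/72) = √0.003375772 = 0.058101.
For 80% confidence, z* = 1.282.
ME = 1.282·0.058101 = 0.0745.

ME = 0.0745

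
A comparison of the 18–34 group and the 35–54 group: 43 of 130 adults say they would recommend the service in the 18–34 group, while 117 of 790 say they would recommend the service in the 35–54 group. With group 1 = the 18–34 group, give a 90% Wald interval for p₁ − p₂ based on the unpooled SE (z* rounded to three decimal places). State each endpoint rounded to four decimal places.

(0.1117, 0.2537)

p̂₁ = 43/130 = 0.33077, p̂₂ = 117/790 = 0.14810; p̂₁ − p̂₂ = 0.18267.
Unpooled SE = √(p̂₁(1−p̂₁)/n₁ + p̂₂(1−p̂₂)/n₂) = √(0.001702777 + 0.000159705) = 0.043156.
z* = 1.645 at the 90% level. Margin = 1.645·0.043156 = 0.07099.
Interval: 0.18267 ± 0.07099 → (0.1117, 0.2537).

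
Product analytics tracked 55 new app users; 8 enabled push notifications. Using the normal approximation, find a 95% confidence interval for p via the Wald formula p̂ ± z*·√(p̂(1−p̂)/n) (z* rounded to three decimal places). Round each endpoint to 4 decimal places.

Sample proportion p̂ = 8/55 = 0.14545.
Standard error of p̂: √(0.124298/55) = √0.002259955 = 0.047539.
z* = 1.960 at the 95% level.
Margin of error: 1.960 × 0.047539 = 0.09318.
Interval: 0.14545 ± 0.09318 → (0.0523, 0.2386).

(0.0523, 0.2386)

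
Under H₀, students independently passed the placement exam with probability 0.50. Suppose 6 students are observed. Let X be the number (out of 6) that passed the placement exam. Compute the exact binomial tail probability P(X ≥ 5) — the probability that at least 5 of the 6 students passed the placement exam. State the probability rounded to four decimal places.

X ~ Binomial(n=6, p=0.50).
P(X ≥ 5) = C(6,5)·0.50^5·0.50^1 + C(6,6)·0.50^6·0.50^0.
= 0.093750 + 0.015625 = 0.1094.

P = 0.1094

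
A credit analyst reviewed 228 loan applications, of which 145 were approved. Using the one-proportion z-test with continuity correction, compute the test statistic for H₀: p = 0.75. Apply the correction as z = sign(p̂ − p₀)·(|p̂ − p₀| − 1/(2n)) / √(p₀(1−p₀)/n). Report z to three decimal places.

With x = 145 successes in n = 228, p̂ = 0.63596. p̂ − p₀ = -0.114035.
1/(2n) = 0.002193.
Corrected numerator: |-0.114035| − 0.002193 = 0.111842.
Null standard error: √(0.75·0.25/228) = √0.000822368 = 0.028677.
z = (−)0.111842/0.028677 = -3.900.

z = -3.900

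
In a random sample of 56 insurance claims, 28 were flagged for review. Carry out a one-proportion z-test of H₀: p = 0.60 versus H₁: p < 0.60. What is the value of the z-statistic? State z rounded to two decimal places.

z = -1.53

The sample proportion is 28/56 = 0.50000.
Null standard error: √(0.60·0.40/56) = √0.004285714 = 0.065465.
z = (p̂ − p₀)/SE = (0.50000 − 0.60)/0.065465 = -1.53.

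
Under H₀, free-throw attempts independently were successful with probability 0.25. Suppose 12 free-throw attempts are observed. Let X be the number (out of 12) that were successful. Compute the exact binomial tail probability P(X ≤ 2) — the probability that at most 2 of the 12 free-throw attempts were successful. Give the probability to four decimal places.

P = 0.3907

X ~ Binomial(n=12, p=0.25).
P(X ≤ 2) = C(12,0)·0.25^0·0.75^12 + C(12,1)·0.25^1·0.75^11 + C(12,2)·0.25^2·0.75^10.
= 0.031676 + 0.126705 + 0.232293 = 0.3907.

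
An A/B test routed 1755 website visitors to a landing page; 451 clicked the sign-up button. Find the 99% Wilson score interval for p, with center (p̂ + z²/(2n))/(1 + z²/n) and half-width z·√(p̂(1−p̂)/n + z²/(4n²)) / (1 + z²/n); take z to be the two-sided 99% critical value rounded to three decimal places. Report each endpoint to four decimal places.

p̂ = 451/1755 = 0.25698; z = 2.576, so z² = 6.635776.
1 + z²/n = 1.003781.
Adjusted center: (0.25698 + z²/(2n))/1.003781 = 0.25790.
Radicand: p̂(1−p̂)/n + z²/(4n²) = 0.000108798 + 0.000000539 = 0.000109337.
Half-width = 2.576·√0.000109337/1.003781 = 0.02683.
CI: 0.25790 ± 0.02683 = (0.2311, 0.2847).

(0.2311, 0.2847)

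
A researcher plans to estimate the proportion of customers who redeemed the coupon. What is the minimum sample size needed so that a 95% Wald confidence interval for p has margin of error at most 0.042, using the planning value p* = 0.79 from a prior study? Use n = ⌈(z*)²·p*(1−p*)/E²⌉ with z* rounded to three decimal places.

z* = 1.960 at the 95% level.
p*(1−p*) = 0.79·0.21 = 0.1659.
Required n before rounding: 3.841600 × 0.1659 / 0.042² = 361.293.
⌈361.293⌉ = 362.

n = 362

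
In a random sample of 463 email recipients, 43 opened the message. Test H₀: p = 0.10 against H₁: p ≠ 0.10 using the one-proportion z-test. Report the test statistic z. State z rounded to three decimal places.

z = -0.511

p̂ = 43/463 = 0.09287.
SE₀ = √(0.10·0.90/463) = 0.013942.
Test statistic: z = -0.00713/0.013942 = -0.511.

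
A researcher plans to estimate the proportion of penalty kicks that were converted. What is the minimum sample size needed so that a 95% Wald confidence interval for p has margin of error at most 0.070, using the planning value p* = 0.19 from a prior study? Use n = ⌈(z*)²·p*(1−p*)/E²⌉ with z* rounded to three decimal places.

n = 121

The 95% critical value is z* = 1.960.
p*(1−p*) = 0.1539.
(z*)²·p*(1−p*)/E² = 3.841600·0.1539/0.004900 = 120.658.
Rounding up, n = 121.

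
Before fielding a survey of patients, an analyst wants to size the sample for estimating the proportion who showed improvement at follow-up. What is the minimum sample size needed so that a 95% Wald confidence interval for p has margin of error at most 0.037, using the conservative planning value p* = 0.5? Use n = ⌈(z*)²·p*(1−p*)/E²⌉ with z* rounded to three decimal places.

n = 702

For 95% confidence, z* = 1.960.
p*(1−p*) = 0.50·0.50 = 0.2500.
(z*)²·p*(1−p*)/E² = 3.841600·0.2500/0.001369 = 701.534.
Rounding up, n = 702.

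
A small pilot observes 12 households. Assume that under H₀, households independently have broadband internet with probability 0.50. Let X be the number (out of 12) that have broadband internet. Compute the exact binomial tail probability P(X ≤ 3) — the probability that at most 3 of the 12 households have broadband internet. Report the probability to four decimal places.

P = 0.0730

X ~ Binomial(n=12, p=0.50).
P(X ≤ 3) = C(12,0)·0.50^0·0.50^12 + C(12,1)·0.50^1·0.50^11 + C(12,2)·0.50^2·0.50^10 + C(12,3)·0.50^3·0.50^9.
= 0.000244 + 0.002930 + 0.016113 + 0.053711 = 0.0730.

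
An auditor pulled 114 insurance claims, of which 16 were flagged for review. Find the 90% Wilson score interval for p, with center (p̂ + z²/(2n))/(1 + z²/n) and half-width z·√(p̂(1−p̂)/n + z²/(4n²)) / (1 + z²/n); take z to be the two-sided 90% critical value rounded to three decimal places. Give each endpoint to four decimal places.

Here p̂ = 16/114 = 0.14035 and z = 1.645 (z² = 2.706025).
1 + z²/n = 1.023737.
Center = (0.14035 + 0.011869)/1.023737 = 0.14869.
Radicand: p̂(1−p̂)/n + z²/(4n²) = 0.001058355 + 0.000052055 = 0.001110410.
Half-width = 1.645·√0.001110410/1.023737 = 0.05355.
So the interval runs from 0.0951 to 0.2022.

(0.0951, 0.2022)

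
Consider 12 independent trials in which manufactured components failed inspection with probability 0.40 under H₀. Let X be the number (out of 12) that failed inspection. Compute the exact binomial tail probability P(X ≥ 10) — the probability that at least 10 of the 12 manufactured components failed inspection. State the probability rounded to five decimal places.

X ~ Binomial(n=12, p=0.40).
P(X ≥ 10) = C(12,10)·0.40^10·0.60^2 + C(12,11)·0.40^11·0.60^1 + C(12,12)·0.40^12·0.60^0.
= 0.002491 + 0.000302 + 0.000017 = 0.00281.

P = 0.00281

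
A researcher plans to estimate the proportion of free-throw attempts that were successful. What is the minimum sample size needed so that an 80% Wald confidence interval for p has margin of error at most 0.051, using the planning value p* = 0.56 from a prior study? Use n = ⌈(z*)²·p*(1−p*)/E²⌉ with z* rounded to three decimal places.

n = 156

For 80% confidence, z* = 1.282.
p*(1−p*) = 0.2464.
(z*)²·p*(1−p*)/E² = 1.643524·0.2464/0.002601 = 155.696.
⌈155.696⌉ = 156.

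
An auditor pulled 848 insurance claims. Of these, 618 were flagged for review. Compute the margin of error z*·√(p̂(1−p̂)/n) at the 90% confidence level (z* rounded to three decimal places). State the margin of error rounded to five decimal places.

ME = 0.02511

With x = 618 successes in n = 848, p̂ = 0.72877.
SE(p̂) = √(0.72877·0.27123/848) = 0.015267.
For 90% confidence, z* = 1.645.
ME = 1.645·0.015267 = 0.02511.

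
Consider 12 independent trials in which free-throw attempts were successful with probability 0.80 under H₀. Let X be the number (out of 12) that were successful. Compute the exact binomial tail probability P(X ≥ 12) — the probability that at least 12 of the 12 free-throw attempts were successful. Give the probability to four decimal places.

P = 0.0687

X is binomial with n = 12 and p = 0.80.
P(X ≥ 12) = C(12,12)·0.80^12·0.20^0.
= 0.068719 = 0.0687.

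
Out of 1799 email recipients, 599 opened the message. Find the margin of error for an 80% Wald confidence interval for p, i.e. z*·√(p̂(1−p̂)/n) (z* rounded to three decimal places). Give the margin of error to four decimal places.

ME = 0.0142

With x = 599 successes in n = 1799, p̂ = 0.33296.
SE(p̂) = √(0.33296·0.66704/1799) = 0.011111.
For 80% confidence, z* = 1.282.
So ME = 0.0142.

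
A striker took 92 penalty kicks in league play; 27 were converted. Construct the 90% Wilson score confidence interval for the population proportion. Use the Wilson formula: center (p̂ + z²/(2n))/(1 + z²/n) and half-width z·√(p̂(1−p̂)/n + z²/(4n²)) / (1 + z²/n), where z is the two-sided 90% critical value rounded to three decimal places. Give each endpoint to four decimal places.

p̂ = 27/92 = 0.29348; z = 1.645, so z² = 2.706025.
1 + z²/n = 1.029413.
Center = (0.29348 + 0.014707)/1.029413 = 0.29938.
Radicand: p̂(1−p̂)/n + z²/(4n²) = 0.002253791 + 0.000079927 = 0.002333718.
Half-width = z·√(radicand)/denom = 1.645·0.048309/1.029413 = 0.07720.
CI: 0.29938 ± 0.07720 = (0.2222, 0.3766).

(0.2222, 0.3766)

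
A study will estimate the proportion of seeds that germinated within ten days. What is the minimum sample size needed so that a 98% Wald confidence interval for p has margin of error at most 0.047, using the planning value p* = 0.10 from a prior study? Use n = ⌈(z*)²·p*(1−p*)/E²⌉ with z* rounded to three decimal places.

n = 221

z* = 2.326 at the 98% level.
p*(1−p*) = 0.0900.
Required n before rounding: 5.410276 × 0.0900 / 0.047² = 220.428.
⌈220.428⌉ = 221.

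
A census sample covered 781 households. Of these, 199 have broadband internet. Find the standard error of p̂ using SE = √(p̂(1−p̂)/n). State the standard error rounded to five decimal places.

SE = 0.01559

Sample proportion p̂ = 199/781 = 0.25480.
p̂(1−p̂) = 0.25480·0.74520 = 0.189877.
Dividing by n and taking the root: √0.000243120 = 0.01559.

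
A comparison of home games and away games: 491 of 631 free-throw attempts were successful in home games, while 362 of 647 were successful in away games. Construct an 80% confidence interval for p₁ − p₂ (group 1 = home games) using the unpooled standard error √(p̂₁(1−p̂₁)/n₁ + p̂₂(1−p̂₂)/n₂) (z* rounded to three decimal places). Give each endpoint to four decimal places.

p̂₁ = 0.77813, p̂₂ = 0.55951, so the observed difference is 0.21862.
Unpooled SE = √(p̂₁(1−p̂₁)/n₁ + p̂₂(1−p̂₂)/n₂) = √(0.000273603 + 0.000380926) = 0.025584.
The 80% critical value is z* = 1.282. Margin = 1.282·0.025584 = 0.03280.
So the interval runs from 0.1858 to 0.2514.

(0.1858, 0.2514)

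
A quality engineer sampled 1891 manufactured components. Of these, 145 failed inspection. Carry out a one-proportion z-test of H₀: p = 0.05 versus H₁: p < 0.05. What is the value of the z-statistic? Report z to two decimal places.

z = 5.32

The sample proportion is 145/1891 = 0.07668.
Null standard error: √(0.05·0.95/1891) = √0.000025119 = 0.005012.
Test statistic: z = 0.02668/0.005012 = 5.32.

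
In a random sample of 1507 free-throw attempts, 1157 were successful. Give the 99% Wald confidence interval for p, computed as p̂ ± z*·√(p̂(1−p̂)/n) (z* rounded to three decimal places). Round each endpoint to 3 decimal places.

The sample proportion is 1157/1507 = 0.76775.
Standard error of p̂: √(0.178310/1507) = √0.000118321 = 0.010878.
z* = 2.576 at the 99% level.
Margin of error: 2.576 × 0.010878 = 0.02802.
So the interval runs from 0.740 to 0.796.

(0.740, 0.796)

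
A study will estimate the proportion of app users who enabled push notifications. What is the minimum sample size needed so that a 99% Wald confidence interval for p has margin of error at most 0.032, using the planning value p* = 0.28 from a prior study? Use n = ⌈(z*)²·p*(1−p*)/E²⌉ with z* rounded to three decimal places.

n = 1307

For 99% confidence, z* = 2.576.
p*(1−p*) = 0.2016.
Required n before rounding: 6.635776 × 0.2016 / 0.032² = 1306.418.
⌈1306.418⌉ = 1307.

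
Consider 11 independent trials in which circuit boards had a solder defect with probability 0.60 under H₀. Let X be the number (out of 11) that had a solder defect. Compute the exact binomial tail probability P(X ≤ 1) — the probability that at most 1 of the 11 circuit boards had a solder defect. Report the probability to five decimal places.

P = 0.00073

X ~ Binomial(n=11, p=0.60).
P(X ≤ 1) = C(11,0)·0.60^0·0.40^11 + C(11,1)·0.60^1·0.40^10.
= 0.000042 + 0.000692 = 0.00073.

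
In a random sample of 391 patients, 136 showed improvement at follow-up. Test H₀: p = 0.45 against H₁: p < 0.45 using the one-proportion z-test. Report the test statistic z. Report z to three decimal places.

z = -4.061

The sample proportion is 136/391 = 0.34783.
SE₀ = √(0.45·0.55/391) = 0.025159.
z = (0.34783 − 0.45)/0.025159 = -0.10217/0.025159 = -4.061.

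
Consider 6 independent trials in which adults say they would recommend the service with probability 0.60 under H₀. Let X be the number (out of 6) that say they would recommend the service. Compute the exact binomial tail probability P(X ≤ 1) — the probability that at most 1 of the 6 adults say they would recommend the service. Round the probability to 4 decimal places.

P = 0.0410

X is binomial with n = 6 and p = 0.60.
P(X ≤ 1) = C(6,0)·0.60^0·0.40^6 + C(6,1)·0.60^1·0.40^5.
= 0.004096 + 0.036864 = 0.0410.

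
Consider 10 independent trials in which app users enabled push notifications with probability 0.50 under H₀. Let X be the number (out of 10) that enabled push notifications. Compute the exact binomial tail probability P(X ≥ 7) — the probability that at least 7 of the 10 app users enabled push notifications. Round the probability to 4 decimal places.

X is binomial with n = 10 and p = 0.50.
P(X ≥ 7) = C(10,7)·0.50^7·0.50^3 + C(10,8)·0.50^8·0.50^2 + C(10,9)·0.50^9·0.50^1 + C(10,10)·0.50^10·0.50^0.
= 0.117188 + 0.043945 + 0.009766 + 0.000977 = 0.1719.

P = 0.1719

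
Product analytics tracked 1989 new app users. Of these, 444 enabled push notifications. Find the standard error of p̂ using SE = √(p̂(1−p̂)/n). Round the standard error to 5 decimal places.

SE = 0.00934

p̂ = 444/1989 = 0.22323.
p̂(1−p̂) = 0.173398.
Dividing by n and taking the root: √0.000087178 = 0.00934.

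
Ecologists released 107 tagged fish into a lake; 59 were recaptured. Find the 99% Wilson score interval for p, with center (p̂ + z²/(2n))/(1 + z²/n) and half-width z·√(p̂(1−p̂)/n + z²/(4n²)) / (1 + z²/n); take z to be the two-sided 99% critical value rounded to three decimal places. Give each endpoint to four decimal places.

Here p̂ = 59/107 = 0.55140 and z = 2.576 (z² = 6.635776).
1 + z²/n = 1.062017.
Center = (0.55140 + 0.031008)/1.062017 = 0.54840.
Radicand: p̂(1−p̂)/n + z²/(4n²) = 0.002311756 + 0.000144899 = 0.002456655.
Half-width = z·√(radicand)/denom = 2.576·0.049565/1.062017 = 0.12022.
Interval: 0.54840 ± 0.12022 → (0.4282, 0.6686).

(0.4282, 0.6686)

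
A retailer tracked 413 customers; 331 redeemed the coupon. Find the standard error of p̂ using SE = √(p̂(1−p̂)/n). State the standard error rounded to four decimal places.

With x = 331 successes in n = 413, p̂ = 0.80145.
p̂(1−p̂) = 0.80145·0.19855 = 0.159128.
SE = √(0.159128/413) = 0.0196.

SE = 0.0196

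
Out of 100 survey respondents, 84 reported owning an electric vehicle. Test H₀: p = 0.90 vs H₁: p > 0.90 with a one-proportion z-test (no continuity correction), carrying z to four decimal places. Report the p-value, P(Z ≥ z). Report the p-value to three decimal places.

p-value = 0.977

Sample proportion p̂ = 84/100 = 0.84000.
SE₀ = √(0.90·0.10/100) = 0.030000.
Test statistic (full precision, shown to 4 dp): z = (84/100 − 0.90)/SE₀ ≈ -2.0000.
p-value = P(Z ≥ z) with z = -2.0000 → 0.977.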